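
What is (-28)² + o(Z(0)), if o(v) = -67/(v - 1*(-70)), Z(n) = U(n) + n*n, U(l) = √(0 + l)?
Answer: 54813/70 ≈ 783.04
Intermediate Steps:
U(l) = √l
Z(n) = √n + n² (Z(n) = √n + n*n = √n + n²)
o(v) = -67/(70 + v) (o(v) = -67/(v + 70) = -67/(70 + v))
(-28)² + o(Z(0)) = (-28)² - 67/(70 + (√0 + 0²)) = 784 - 67/(70 + (0 + 0)) = 784 - 67/(70 + 0) = 784 - 67/70 = 54813/70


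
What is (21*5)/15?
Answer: 7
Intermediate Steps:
(21*5)/15 = 105*(1/15) = 7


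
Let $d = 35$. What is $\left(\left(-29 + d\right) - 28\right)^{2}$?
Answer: $484$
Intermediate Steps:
$\left(\left(-29 + d\right) - 28\right)^{2} = \left(\left(-29 + 35\right) - 28\right)^{2} = \left(6 - 28\right)^{2} = \left(-22\right)^{2} = 484$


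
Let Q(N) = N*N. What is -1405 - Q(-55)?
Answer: -4430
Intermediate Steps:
Q(N) = N²
-1405 - Q(-55) = -1405 - 1*(-55)² = -1405 - 1*3025 = -1405 - 3025 = -4430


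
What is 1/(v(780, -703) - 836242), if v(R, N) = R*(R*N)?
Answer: -1/428541442 ≈ -2.3335e-9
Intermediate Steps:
v(R, N) = N*R² (v(R, N) = R*(N*R) = N*R²)
1/(v(780, -703) - 836242) = 1/(-703*780² - 836242) = 1/(-703*608400 - 836242) = 1/(-427705200 - 836242) = 1/(-428541442) = -1/428541442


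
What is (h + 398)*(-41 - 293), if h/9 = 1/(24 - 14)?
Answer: -666163/5 ≈ -1.3323e+5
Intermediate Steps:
h = 9/10 (h = 9/(24 - 14) = 9/10 ≈ 0.90000)
(h + 398)*(-41 - 293) = (9/10 + 398)*(-41 - 293) = (3989/10)*(-334) = -666163/5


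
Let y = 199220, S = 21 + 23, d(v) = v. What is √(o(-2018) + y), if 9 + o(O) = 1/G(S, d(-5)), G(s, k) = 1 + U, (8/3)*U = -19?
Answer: √9761331/7 ≈ 446.33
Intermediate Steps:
U = -57/8 (U = (3/8)*(-19) = -57/8 ≈ -7.1250)
S = 44
G(s, k) = -49/8 (G(s, k) = 1 - 57/8 = -49/8)
o(O) = -449/49 (o(O) = -9 + 1/(-49/8) = -9 - 8/49 = -449/49)
√(o(-2018) + y) = √(-449/49 + 199220) = √(9761331/49) = √9761331/7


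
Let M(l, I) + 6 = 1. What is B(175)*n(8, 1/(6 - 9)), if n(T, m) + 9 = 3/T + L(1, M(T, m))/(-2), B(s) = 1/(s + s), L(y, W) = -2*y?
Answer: -61/2800 ≈ -0.021786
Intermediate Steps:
M(l, I) = -5 (M(l, I) = -6 + 1 = -5)
B(s) = 1/(2*s)
n(T, m) = -8 + 3/T (n(T, m) = -9 + (3/T - 2*1/(-2)) = -9 + (3/T - 2*(-1/2)) = -9 + (3/T + 1) = -9 + (1 + 3/T) = -8 + 3/T)
B(175)*n(8, 1/(6 - 9)) = ((1/2)/175)*(-8 + 3/8) = ((1/2)*(1/175))*(-8 + 3*(1/8)) = (-8 + 3/8)/350 = (1/350)*(-61/8) = -61/2800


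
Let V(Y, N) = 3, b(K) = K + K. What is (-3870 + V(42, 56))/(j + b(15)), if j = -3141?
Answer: 1289/1037 ≈ 1.2430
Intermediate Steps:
b(K) = 2*K
(-3870 + V(42, 56))/(j + b(15)) = (-3870 + 3)/(-3141 + 2*15) = -3867/(-3141 + 30) = -3867/(-3111) = -3867*(-1/3111) = 1289/1037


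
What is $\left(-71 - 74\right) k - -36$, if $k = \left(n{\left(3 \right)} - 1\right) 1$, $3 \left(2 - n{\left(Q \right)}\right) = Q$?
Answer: $36$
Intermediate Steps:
$n{\left(Q \right)} = 2 - \frac{Q}{3}$
$k = 0$ ($k = \left(\left(2 - 1\right) - 1\right) 1 = \left(1 - 1\right) 1 = 0 \cdot 1 = 0$)
$\left(-71 - 74\right) k - -36 = \left(-71 - 74\right) 0 - -36 = \left(-71 - 74\right) 0 + 36 = \left(-145\right) 0 + 36 = 0 + 36 = 36$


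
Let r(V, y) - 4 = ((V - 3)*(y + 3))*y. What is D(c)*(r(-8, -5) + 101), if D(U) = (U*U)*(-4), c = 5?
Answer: 500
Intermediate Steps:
D(U) = -4*U² (D(U) = U²*(-4) = -4*U²)
r(V, y) = 4 + y*(-3 + V)*(3 + y) (r(V, y) = 4 + ((V - 3)*(y + 3))*y = 4 + ((-3 + V)*(3 + y))*y = 4 + y*(-3 + V)*(3 + y))
D(c)*(r(-8, -5) + 101) = (-4*5²)*((4 - 9*(-5) - 3*(-5)² - 8*(-5)² + 3*(-8)*(-5)) + 101) = (-4*25)*((4 + 45 - 3*25 - 8*25 + 120) + 101) = -100*((4 + 45 - 75 - 200 + 120) + 101) = -100*(-106 + 101) = -100*(-5) = 500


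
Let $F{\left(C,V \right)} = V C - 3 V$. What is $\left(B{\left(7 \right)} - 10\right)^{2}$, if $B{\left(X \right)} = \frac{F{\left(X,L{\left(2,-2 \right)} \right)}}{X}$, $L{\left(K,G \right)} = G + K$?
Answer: $100$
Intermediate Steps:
$F{\left(C,V \right)} = - 3 V + C V$ ($F{\left(C,V \right)} = C V - 3 V = - 3 V + C V$)
$B{\left(X \right)} = 0$ ($B{\left(X \right)} = \frac{\left(-2 + 2\right) \left(-3 + X\right)}{X} = \frac{0 \left(-3 + X\right)}{X} = \frac{0}{X} = 0$)
$\left(B{\left(7 \right)} - 10\right)^{2} = \left(0 - 10\right)^{2} = \left(-10\right)^{2} = 100$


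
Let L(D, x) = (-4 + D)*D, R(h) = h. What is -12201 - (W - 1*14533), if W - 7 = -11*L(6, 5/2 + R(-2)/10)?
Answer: 2457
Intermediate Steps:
L(D, x) = D*(-4 + D)
W = -125 (W = 7 - 66*(-4 + 6) = 7 - 66*2 = 7 - 11*12 = 7 - 132 = -125)
-12201 - (W - 1*14533) = -12201 - (-125 - 1*14533) = -12201 - (-125 - 14533) = -12201 - 1*(-14658) = -12201 + 14658 = 2457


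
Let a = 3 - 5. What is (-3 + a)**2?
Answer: 25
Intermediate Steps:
a = -2
(-3 + a)**2 = (-3 - 2)**2 = (-5)**2 = 25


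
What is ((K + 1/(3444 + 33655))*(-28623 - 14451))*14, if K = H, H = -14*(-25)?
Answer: -7830212000436/37099 ≈ -2.1106e+8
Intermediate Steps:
H = 350
K = 350
((K + 1/(3444 + 33655))*(-28623 - 14451))*14 = ((350 + 1/(3444 + 33655))*(-28623 - 14451))*14 = ((350 + 1/37099)*(-43074))*14 = ((12984651/37099)*(-43074))*14 = -559300857174/37099*14 = -7830212000436/37099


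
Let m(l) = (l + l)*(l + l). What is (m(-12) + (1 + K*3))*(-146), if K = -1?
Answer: -83804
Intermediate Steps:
m(l) = 4*l² (m(l) = (2*l)*(2*l) = 4*l²)
(m(-12) + (1 + K*3))*(-146) = (4*(-12)² + (1 - 1*3))*(-146) = (4*144 + (1 - 3))*(-146) = (576 - 2)*(-146) = 574*(-146) = -83804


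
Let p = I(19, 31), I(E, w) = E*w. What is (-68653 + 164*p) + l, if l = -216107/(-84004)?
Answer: 2347539879/84004 ≈ 27946.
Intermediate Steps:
p = 589 (p = 19*31 = 589)
l = 216107/84004 (l = -216107*(-1/84004) = 216107/84004 ≈ 2.5726)
(-68653 + 164*p) + l = (-68653 + 164*589) + 216107/84004 = (-68653 + 96596) + 216107/84004 = 27943 + 216107/84004 = 2347539879/84004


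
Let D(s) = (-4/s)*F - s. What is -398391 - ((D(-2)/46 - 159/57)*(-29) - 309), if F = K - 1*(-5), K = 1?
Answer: -173993328/437 ≈ -3.9815e+5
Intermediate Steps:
F = 6 (F = 1 - 1*(-5) = 1 + 5 = 6)
D(s) = -s - 24/s (D(s) = -4/s*6 - s = -24/s - s = -s - 24/s)
-398391 - ((D(-2)/46 - 159/57)*(-29) - 309) = -398391 - (((-1*(-2) - 24/(-2))/46 - 159/57)*(-29) - 309) = -398391 - (((2 - 24*(-½))*(1/46) - 159*1/57)*(-29) - 309) = -398391 - (((2 + 12)*(1/46) - 53/19)*(-29) - 309) = -398391 - ((14*(1/46) - 53/19)*(-29) - 309) = -398391 - ((7/23 - 53/19)*(-29) - 309) = -398391 - (-1086/437*(-29) - 309) = -398391 - (31494/437 - 309) = -398391 - 1*(-103539/437) = -398391 + 103539/437 = -173993328/437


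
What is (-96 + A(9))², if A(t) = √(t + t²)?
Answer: 9306 - 576*√10 ≈ 7484.5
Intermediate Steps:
(-96 + A(9))² = (-96 + √(9*(1 + 9)))² = (-96 + √(9*10))² = (-96 + √90)² = (-96 + 3*√10)²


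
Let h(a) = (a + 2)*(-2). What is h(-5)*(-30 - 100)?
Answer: -780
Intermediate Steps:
h(a) = -4 - 2*a (h(a) = (2 + a)*(-2) = -4 - 2*a)
h(-5)*(-30 - 100) = (-4 - 2*(-5))*(-30 - 100) = (-4 + 10)*(-130) = 6*(-130) = -780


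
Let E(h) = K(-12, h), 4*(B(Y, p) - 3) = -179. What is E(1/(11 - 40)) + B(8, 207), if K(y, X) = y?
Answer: -215/4 ≈ -53.750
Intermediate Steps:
B(Y, p) = -167/4 (B(Y, p) = 3 + (¼)*(-179) = 3 - 179/4 = -167/4)
E(h) = -12
E(1/(11 - 40)) + B(8, 207) = -12 - 167/4 = -215/4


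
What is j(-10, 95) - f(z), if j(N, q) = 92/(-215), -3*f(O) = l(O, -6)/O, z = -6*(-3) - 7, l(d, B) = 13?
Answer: -241/7095 ≈ -0.033968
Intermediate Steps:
z = 11 (z = 18 - 7 = 11)
f(O) = -13/(3*O)
j(N, q) = -92/215 (j(N, q) = 92*(-1/215) = -92/215)
j(-10, 95) - f(z) = -92/215 - (-13)/(3*11) = -92/215 - 1*(-13/33) = -92/215 + 13/33 = -241/7095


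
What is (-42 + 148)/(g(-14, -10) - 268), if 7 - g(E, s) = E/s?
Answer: -265/656 ≈ -0.40396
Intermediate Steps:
g(E, s) = 7 - E/s
(-42 + 148)/(g(-14, -10) - 268) = (-42 + 148)/((7 - 1*(-14)/(-10)) - 268) = 106/((7 - 1*(-14)*(-1/10)) - 268) = 106/((7 - 7/5) - 268) = 106/(28/5 - 268) = 106/(-1312/5) = 106*(-5/1312) = -265/656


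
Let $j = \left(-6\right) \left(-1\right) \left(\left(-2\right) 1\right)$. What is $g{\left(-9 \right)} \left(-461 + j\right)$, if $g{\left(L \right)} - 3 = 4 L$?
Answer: $15609$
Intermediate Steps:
$g{\left(L \right)} = 3 + 4 L$
$j = -12$ ($j = 6 \left(-2\right) = -12$)
$g{\left(-9 \right)} \left(-461 + j\right) = \left(3 + 4 \left(-9\right)\right) \left(-461 - 12\right) = \left(3 - 36\right) \left(-473\right) = \left(-33\right) \left(-473\right) = 15609$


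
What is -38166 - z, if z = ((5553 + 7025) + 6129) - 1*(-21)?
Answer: -56894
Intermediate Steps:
z = 18728 (z = (12578 + 6129) + 21 = 18707 + 21 = 18728)
-38166 - z = -38166 - 1*18728 = -38166 - 18728 = -56894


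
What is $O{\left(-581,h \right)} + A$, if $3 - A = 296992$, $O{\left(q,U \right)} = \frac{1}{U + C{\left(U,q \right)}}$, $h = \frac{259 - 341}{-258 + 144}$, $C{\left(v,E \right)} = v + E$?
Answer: $- \frac{9811031672}{33035} \approx -2.9699 \cdot 10^{5}$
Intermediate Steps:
$C{\left(v,E \right)} = E + v$
$h = \frac{41}{57}$ ($h = - \frac{82}{-114} = \left(-82\right) \left(- \frac{1}{114}\right) = \frac{41}{57} \approx 0.7193$)
$O{\left(q,U \right)} = \frac{1}{q + 2 U}$ ($O{\left(q,U \right)} = \frac{1}{U + \left(q + U\right)} = \frac{1}{U + \left(U + q\right)} = \frac{1}{q + 2 U}$)
$A = -296989$ ($A = 3 - 296992 = -296989$)
$O{\left(-581,h \right)} + A = \frac{1}{-581 + 2 \cdot \frac{41}{57}} - 296989 = \frac{1}{-581 + \frac{82}{57}} - 296989 = \frac{1}{- \frac{33035}{57}} - 296989 = - \frac{57}{33035} - 296989 = - \frac{9811031672}{33035}$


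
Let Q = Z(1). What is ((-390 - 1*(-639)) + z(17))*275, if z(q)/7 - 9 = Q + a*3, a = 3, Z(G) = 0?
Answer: 103125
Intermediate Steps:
Q = 0
z(q) = 126 (z(q) = 63 + 7*(0 + 3*3) = 63 + 7*(0 + 9) = 63 + 7*9 = 63 + 63 = 126)
((-390 - 1*(-639)) + z(17))*275 = ((-390 - 1*(-639)) + 126)*275 = ((-390 + 639) + 126)*275 = (249 + 126)*275 = 375*275 = 103125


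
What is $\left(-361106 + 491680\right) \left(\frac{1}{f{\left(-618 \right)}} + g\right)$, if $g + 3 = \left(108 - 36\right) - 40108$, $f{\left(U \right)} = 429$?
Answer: $- \frac{2242834343020}{429} \approx -5.2281 \cdot 10^{9}$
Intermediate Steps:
$g = -40039$ ($g = -3 + \left(\left(108 - 36\right) - 40108\right) = -3 + \left(72 - 40108\right) = -3 - 40036 = -40039$)
$\left(-361106 + 491680\right) \left(\frac{1}{f{\left(-618 \right)}} + g\right) = \left(-361106 + 491680\right) \left(\frac{1}{429} - 40039\right) = 130574 \left(\frac{1}{429} - 40039\right) = 130574 \left(- \frac{17176730}{429}\right) = - \frac{2242834343020}{429}$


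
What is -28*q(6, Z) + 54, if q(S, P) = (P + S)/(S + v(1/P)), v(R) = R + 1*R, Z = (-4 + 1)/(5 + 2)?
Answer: -63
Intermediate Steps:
Z = -3/7 ≈ -0.42857
v(R) = 2*R (v(R) = R + R = 2*R)
q(S, P) = (P + S)/(S + 2/P) (q(S, P) = (P + S)/(S + 2*(1/P)) = (P + S)/(S + 2/P))
-28*q(6, Z) + 54 = -(-12)*(-3/7 + 6)/(2 - 3/7*6) + 54 = -(-12)*39/((2 - 18/7)*7) + 54 = -(-12)*39/((-4/7)*7) + 54 = -(-12)*(-7)*39/(4*7) + 54 = -28*117/28 + 54 = -117 + 54 = -63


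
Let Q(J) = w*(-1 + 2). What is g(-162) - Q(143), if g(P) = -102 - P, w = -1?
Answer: 61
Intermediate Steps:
Q(J) = -1 (Q(J) = -(-1 + 2) = -1*1 = -1)
g(-162) - Q(143) = (-102 - 1*(-162)) - 1*(-1) = (-102 + 162) + 1 = 60 + 1 = 61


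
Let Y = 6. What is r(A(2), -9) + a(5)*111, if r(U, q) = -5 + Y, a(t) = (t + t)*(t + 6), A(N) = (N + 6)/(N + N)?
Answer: 12211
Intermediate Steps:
A(N) = (6 + N)/(2*N) (A(N) = (6 + N)/((2*N)) = (6 + N)*(1/(2*N)) = (6 + N)/(2*N))
a(t) = 2*t*(6 + t) (a(t) = (2*t)*(6 + t) = 2*t*(6 + t))
r(U, q) = 1 (r(U, q) = -5 + 6 = 1)
r(A(2), -9) + a(5)*111 = 1 + (2*5*(6 + 5))*111 = 1 + (2*5*11)*111 = 1 + 110*111 = 1 + 12210 = 12211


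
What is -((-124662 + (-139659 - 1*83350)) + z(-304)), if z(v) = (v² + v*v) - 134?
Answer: 162973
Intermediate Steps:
z(v) = -134 + 2*v² (z(v) = (v² + v²) - 134 = 2*v² - 134 = -134 + 2*v²)
-((-124662 + (-139659 - 1*83350)) + z(-304)) = -((-124662 + (-139659 - 1*83350)) + (-134 + 2*(-304)²)) = -((-124662 + (-139659 - 83350)) + (-134 + 2*92416)) = -((-124662 - 223009) + (-134 + 184832)) = -(-347671 + 184698) = -1*(-162973) = 162973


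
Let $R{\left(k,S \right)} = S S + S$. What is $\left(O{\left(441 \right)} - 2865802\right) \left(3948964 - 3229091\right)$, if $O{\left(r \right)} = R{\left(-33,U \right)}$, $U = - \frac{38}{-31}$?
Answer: $- \frac{1982554069796300}{961} \approx -2.063 \cdot 10^{12}$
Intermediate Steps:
$U = \frac{38}{31}$ ($U = \left(-38\right) \left(- \frac{1}{31}\right) = \frac{38}{31} \approx 1.2258$)
$R{\left(k,S \right)} = S + S^{2}$ ($R{\left(k,S \right)} = S^{2} + S = S + S^{2}$)
$O{\left(r \right)} = \frac{2622}{961}$ ($O{\left(r \right)} = \frac{38 \left(1 + \frac{38}{31}\right)}{31} = \frac{38}{31} \cdot \frac{69}{31} = \frac{2622}{961}$)
$\left(O{\left(441 \right)} - 2865802\right) \left(3948964 - 3229091\right) = \left(\frac{2622}{961} - 2865802\right) \left(3948964 - 3229091\right) = \left(- \frac{2754033100}{961}\right) 719873 = - \frac{1982554069796300}{961}$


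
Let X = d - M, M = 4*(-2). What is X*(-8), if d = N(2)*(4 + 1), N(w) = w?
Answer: -144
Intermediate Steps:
M = -8
d = 10 (d = 2*(4 + 1) = 2*5 = 10)
X = 18 (X = 10 - 1*(-8) = 10 + 8 = 18)
X*(-8) = 18*(-8) = -144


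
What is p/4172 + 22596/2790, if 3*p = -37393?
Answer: 3305279/646660 ≈ 5.1113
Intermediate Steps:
p = -37393/3 (p = (⅓)*(-37393) = -37393/3 ≈ -12464.)
p/4172 + 22596/2790 = -37393/3/4172 + 22596/2790 = -37393/3*1/4172 + 22596*(1/2790) = -37393/12516 + 3766/465 = 3305279/646660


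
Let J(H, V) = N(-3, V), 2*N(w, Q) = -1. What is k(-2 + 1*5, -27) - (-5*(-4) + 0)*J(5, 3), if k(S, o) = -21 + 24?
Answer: 13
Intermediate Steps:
N(w, Q) = -½ (N(w, Q) = (½)*(-1) = -½)
J(H, V) = -½
k(S, o) = 3
k(-2 + 1*5, -27) - (-5*(-4) + 0)*J(5, 3) = 3 - (-5*(-4) + 0)*(-1)/2 = 3 - (20 + 0)*(-1)/2 = 3 - 20*(-1)/2 = 3 - 1*(-10) = 3 + 10 = 13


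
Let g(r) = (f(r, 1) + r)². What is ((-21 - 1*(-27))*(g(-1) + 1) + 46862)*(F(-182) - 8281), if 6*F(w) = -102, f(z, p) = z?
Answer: -389109816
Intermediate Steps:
F(w) = -17 (F(w) = (⅙)*(-102) = -17)
g(r) = 4*r² (g(r) = (r + r)² = (2*r)² = 4*r²)
((-21 - 1*(-27))*(g(-1) + 1) + 46862)*(F(-182) - 8281) = ((-21 - 1*(-27))*(4*(-1)² + 1) + 46862)*(-17 - 8281) = ((-21 + 27)*(4*1 + 1) + 46862)*(-8298) = (6*(4 + 1) + 46862)*(-8298) = (6*5 + 46862)*(-8298) = (30 + 46862)*(-8298) = 46892*(-8298) = -389109816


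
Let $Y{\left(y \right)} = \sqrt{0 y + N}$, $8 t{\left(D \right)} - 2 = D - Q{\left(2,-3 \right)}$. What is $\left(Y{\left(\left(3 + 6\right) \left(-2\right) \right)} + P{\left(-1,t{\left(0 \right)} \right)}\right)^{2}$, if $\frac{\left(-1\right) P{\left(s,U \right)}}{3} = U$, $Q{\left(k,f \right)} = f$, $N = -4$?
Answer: $\frac{\left(15 - 16 i\right)^{2}}{64} \approx -0.48438 - 7.5 i$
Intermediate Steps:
$t{\left(D \right)} = \frac{5}{8} + \frac{D}{8}$ ($t{\left(D \right)} = \frac{1}{4} + \frac{D - -3}{8} = \frac{1}{4} + \frac{D + 3}{8} = \frac{1}{4} + \frac{3 + D}{8} = \frac{1}{4} + \left(\frac{3}{8} + \frac{D}{8}\right) = \frac{5}{8} + \frac{D}{8}$)
$Y{\left(y \right)} = 2 i$ ($Y{\left(y \right)} = \sqrt{0 y - 4} = \sqrt{0 - 4} = \sqrt{-4} = 2 i$)
$P{\left(s,U \right)} = - 3 U$
$\left(Y{\left(\left(3 + 6\right) \left(-2\right) \right)} + P{\left(-1,t{\left(0 \right)} \right)}\right)^{2} = \left(2 i - 3 \left(\frac{5}{8} + \frac{1}{8} \cdot 0\right)\right)^{2} = \left(2 i - 3 \left(\frac{5}{8} + 0\right)\right)^{2} = \left(2 i - \frac{15}{8}\right)^{2} = \left(- \frac{15}{8} + 2 i\right)^{2}$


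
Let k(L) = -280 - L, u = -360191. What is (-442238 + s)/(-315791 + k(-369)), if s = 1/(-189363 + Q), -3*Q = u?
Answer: 91940395727/65633814396 ≈ 1.4008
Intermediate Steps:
Q = 360191/3 (Q = -1/3*(-360191) = 360191/3 ≈ 1.2006e+5)
s = -3/207898 (s = 1/(-189363 + 360191/3) = 1/(-207898/3) = -3/207898 ≈ -1.4430e-5)
(-442238 + s)/(-315791 + k(-369)) = (-442238 - 3/207898)/(-315791 + (-280 - 1*(-369))) = -91940395727/(207898*(-315791 + (-280 + 369))) = -91940395727/(207898*(-315791 + 89)) = -91940395727/207898/(-315702) = -91940395727/207898*(-1/315702) = 91940395727/65633814396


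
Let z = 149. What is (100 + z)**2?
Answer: 62001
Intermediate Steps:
(100 + z)**2 = (100 + 149)**2 = 249**2 = 62001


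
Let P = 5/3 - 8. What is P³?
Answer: -6859/27 ≈ -254.04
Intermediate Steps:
P = -19/3 (P = 5*(⅓) - 8 = 5/3 - 8 = -19/3 ≈ -6.3333)
P³ = (-19/3)³ = -6859/27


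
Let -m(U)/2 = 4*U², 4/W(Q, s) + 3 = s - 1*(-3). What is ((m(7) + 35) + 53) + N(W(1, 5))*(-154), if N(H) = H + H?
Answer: -2752/5 ≈ -550.40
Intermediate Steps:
W(Q, s) = 4/s (W(Q, s) = 4/(-3 + (s - 1*(-3))) = 4/(-3 + (s + 3)) = 4/(-3 + (3 + s)) = 4/s)
N(H) = 2*H
m(U) = -8*U²
((m(7) + 35) + 53) + N(W(1, 5))*(-154) = ((-8*7² + 35) + 53) + (2*(4/5))*(-154) = ((-8*49 + 35) + 53) + (2*(4*(⅕)))*(-154) = ((-392 + 35) + 53) + (2*(⅘))*(-154) = (-357 + 53) + (8/5)*(-154) = -304 - 1232/5 = -2752/5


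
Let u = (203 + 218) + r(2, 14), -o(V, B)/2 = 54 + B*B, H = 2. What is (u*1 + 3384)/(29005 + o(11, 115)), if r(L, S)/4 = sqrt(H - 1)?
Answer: 3809/2447 ≈ 1.5566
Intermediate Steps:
r(L, S) = 4 (r(L, S) = 4*sqrt(2 - 1) = 4*sqrt(1) = 4*1 = 4)
o(V, B) = -108 - 2*B**2 (o(V, B) = -2*(54 + B*B) = -2*(54 + B**2) = -108 - 2*B**2)
u = 425 (u = (203 + 218) + 4 = 421 + 4 = 425)
(u*1 + 3384)/(29005 + o(11, 115)) = (425*1 + 3384)/(29005 + (-108 - 2*115**2)) = (425 + 3384)/(29005 + (-108 - 2*13225)) = 3809/(29005 + (-108 - 26450)) = 3809/(29005 - 26558) = 3809/2447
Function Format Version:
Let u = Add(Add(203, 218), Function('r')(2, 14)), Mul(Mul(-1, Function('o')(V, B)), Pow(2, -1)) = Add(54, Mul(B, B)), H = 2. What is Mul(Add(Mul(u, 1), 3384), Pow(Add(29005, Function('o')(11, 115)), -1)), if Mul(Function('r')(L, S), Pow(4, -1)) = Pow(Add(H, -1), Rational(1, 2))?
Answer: Rational(3809, 2447) ≈ 1.5566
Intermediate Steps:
Function('r')(L, S) = 4 (Function('r')(L, S) = Mul(4, Pow(Add(2, -1), Rational(1, 2))) = Mul(4, Pow(1, Rational(1, 2))) = Mul(4, 1) = 4)
Function('o')(V, B) = Add(-108, Mul(-2, Pow(B, 2))) (Function('o')(V, B) = Mul(-2, Add(54, Mul(B, B))) = Mul(-2, Add(54, Pow(B, 2))) = Add(-108, Mul(-2, Pow(B, 2))))
u = 425 (u = Add(Add(203, 218), 4) = Add(421, 4) = 425)
Mul(Add(Mul(u, 1), 3384), Pow(Add(29005, Function('o')(11, 115)), -1)) = Mul(Add(Mul(425, 1), 3384), Pow(Add(29005, Add(-108, Mul(-2, Pow(115, 2)))), -1)) = Mul(Add(425, 3384), Pow(Add(29005, Add(-108, Mul(-2, 13225))), -1)) = Mul(3809, Pow(Add(29005, Add(-108, -26450)), -1)) = Mul(3809, Pow(Add(29005, -26558), -1)) = Mul(3809, Pow(2447, -1)) = Mul(3809, Rational(1, 2447)) = Rational(3809, 2447)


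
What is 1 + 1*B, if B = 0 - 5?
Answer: -4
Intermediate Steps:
B = -5
1 + 1*B = 1 + 1*(-5) = 1 - 5 = -4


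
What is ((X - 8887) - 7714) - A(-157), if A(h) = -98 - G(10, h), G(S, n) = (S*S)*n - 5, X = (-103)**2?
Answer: -21599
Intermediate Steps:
X = 10609
G(S, n) = -5 + n*S**2 (G(S, n) = S**2*n - 5 = n*S**2 - 5 = -5 + n*S**2)
A(h) = -93 - 100*h (A(h) = -98 - (-5 + h*10**2) = -98 - (-5 + h*100) = -98 - (-5 + 100*h) = -98 + (5 - 100*h) = -93 - 100*h)
((X - 8887) - 7714) - A(-157) = ((10609 - 8887) - 7714) - (-93 - 100*(-157)) = (1722 - 7714) - (-93 + 15700) = -5992 - 1*15607 = -5992 - 15607 = -21599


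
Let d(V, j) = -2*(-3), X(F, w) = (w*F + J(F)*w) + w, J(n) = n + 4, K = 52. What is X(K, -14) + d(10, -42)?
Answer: -1520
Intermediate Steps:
J(n) = 4 + n
X(F, w) = w + F*w + w*(4 + F) (X(F, w) = (w*F + (4 + F)*w) + w = (F*w + w*(4 + F)) + w = w + F*w + w*(4 + F))
d(V, j) = 6
X(K, -14) + d(10, -42) = -14*(5 + 2*52) + 6 = -14*(5 + 104) + 6 = -14*109 + 6 = -1526 + 6 = -1520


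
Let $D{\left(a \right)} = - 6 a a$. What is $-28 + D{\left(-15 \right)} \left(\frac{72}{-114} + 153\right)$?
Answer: $- \frac{3908782}{19} \approx -2.0573 \cdot 10^{5}$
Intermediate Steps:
$D{\left(a \right)} = - 6 a^{2}$
$-28 + D{\left(-15 \right)} \left(\frac{72}{-114} + 153\right) = -28 + - 6 \left(-15\right)^{2} \left(\frac{72}{-114} + 153\right) = -28 + \left(-6\right) 225 \left(72 \left(- \frac{1}{114}\right) + 153\right) = -28 - 1350 \left(- \frac{12}{19} + 153\right) = -28 - \frac{3908250}{19} = - \frac{3908782}{19}$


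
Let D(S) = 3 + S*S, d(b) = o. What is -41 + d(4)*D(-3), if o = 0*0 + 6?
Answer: 31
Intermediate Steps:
o = 6 (o = 0 + 6 = 6)
d(b) = 6
D(S) = 3 + S²
-41 + d(4)*D(-3) = -41 + 6*(3 + (-3)²) = -41 + 6*(3 + 9) = -41 + 6*12 = -41 + 72 = 31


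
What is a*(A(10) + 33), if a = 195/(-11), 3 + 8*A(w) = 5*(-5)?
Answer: -11505/22 ≈ -522.95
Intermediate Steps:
A(w) = -7/2 (A(w) = -3/8 + (5*(-5))/8 = -3/8 + (⅛)*(-25) = -3/8 - 25/8 = -7/2)
a = -195/11 (a = 195*(-1/11) = -195/11 ≈ -17.727)
a*(A(10) + 33) = -195*(-7/2 + 33)/11 = -195/11*59/2 = -11505/22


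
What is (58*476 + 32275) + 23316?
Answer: 83199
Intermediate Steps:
(58*476 + 32275) + 23316 = (27608 + 32275) + 23316 = 59883 + 23316 = 83199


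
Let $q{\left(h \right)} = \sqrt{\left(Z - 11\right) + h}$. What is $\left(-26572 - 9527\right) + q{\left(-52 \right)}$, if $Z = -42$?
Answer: $-36099 + i \sqrt{105} \approx -36099.0 + 10.247 i$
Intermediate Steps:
$q{\left(h \right)} = \sqrt{-53 + h}$ ($q{\left(h \right)} = \sqrt{\left(-42 - 11\right) + h} = \sqrt{-53 + h}$)
$\left(-26572 - 9527\right) + q{\left(-52 \right)} = \left(-26572 - 9527\right) + \sqrt{-53 - 52} = -36099 + \sqrt{-105} = -36099 + i \sqrt{105}$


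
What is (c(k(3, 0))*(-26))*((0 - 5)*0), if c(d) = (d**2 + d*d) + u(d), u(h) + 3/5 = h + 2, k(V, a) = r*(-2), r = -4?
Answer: 0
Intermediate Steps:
k(V, a) = 8 (k(V, a) = -4*(-2) = 8)
u(h) = 7/5 + h (u(h) = -3/5 + (h + 2) = -3/5 + (2 + h) = 7/5 + h)
c(d) = 7/5 + d + 2*d**2 (c(d) = (d**2 + d*d) + (7/5 + d) = (d**2 + d**2) + (7/5 + d) = 2*d**2 + (7/5 + d) = 7/5 + d + 2*d**2)
(c(k(3, 0))*(-26))*((0 - 5)*0) = ((7/5 + 8 + 2*8**2)*(-26))*((0 - 5)*0) = ((7/5 + 8 + 2*64)*(-26))*(-5*0) = ((7/5 + 8 + 128)*(-26))*0 = ((687/5)*(-26))*0 = -17862/5*0 = 0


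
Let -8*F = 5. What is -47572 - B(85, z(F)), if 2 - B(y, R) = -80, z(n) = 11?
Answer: -47654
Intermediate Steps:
F = -5/8 (F = -⅛*5 = -5/8 ≈ -0.62500)
B(y, R) = 82 (B(y, R) = 2 - 1*(-80) = 2 + 80 = 82)
-47572 - B(85, z(F)) = -47572 - 1*82 = -47572 - 82 = -47654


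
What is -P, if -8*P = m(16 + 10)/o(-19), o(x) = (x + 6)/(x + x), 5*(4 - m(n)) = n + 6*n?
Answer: -1539/130 ≈ -11.838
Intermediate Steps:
m(n) = 4 - 7*n/5 (m(n) = 4 - (n + 6*n)/5 = 4 - 7*n/5)
o(x) = (6 + x)/(2*x) (o(x) = (6 + x)/((2*x)) = (6 + x)*(1/(2*x)) = (6 + x)/(2*x))
P = 1539/130 (P = -(4 - 7*(16 + 10)/5)/(8*((1/2)*(6 - 19)/(-19))) = -(4 - 7/5*26)/(8*((1/2)*(-1/19)*(-13))) = -(4 - 182/5)/(8*13/38) = -(-81)*38/(20*13) = -1/8*(-6156/65) = 1539/130 ≈ 11.838)
-P = -1*1539/130 = -1539/130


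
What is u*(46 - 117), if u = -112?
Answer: 7952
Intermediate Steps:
u*(46 - 117) = -112*(46 - 117) = -112*(-71) = 7952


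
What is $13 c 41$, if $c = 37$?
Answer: $19721$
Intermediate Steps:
$13 c 41 = 13 \cdot 37 \cdot 41 = 481 \cdot 41 = 19721$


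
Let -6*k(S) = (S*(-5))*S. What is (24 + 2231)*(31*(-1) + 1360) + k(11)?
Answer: 17981975/6 ≈ 2.9970e+6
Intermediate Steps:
k(S) = 5*S²/6 (k(S) = -S*(-5)*S/6 = -(-5*S)*S/6 = -(-5)*S²/6 = 5*S²/6)
(24 + 2231)*(31*(-1) + 1360) + k(11) = (24 + 2231)*(31*(-1) + 1360) + (⅚)*11² = 2255*(-31 + 1360) + (⅚)*121 = 2255*1329 + 605/6 = 2996895 + 605/6 = 17981975/6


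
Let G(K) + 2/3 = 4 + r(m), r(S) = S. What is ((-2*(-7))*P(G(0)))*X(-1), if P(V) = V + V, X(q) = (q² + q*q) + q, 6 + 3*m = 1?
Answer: 140/3 ≈ 46.667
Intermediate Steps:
m = -5/3 (m = -2 + (⅓)*1 = -2 + ⅓ = -5/3 ≈ -1.6667)
G(K) = 5/3 (G(K) = -⅔ + (4 - 5/3) = -⅔ + 7/3 = 5/3)
X(q) = q + 2*q² (X(q) = (q² + q²) + q = 2*q² + q = q + 2*q²)
P(V) = 2*V
((-2*(-7))*P(G(0)))*X(-1) = ((-2*(-7))*(2*(5/3)))*(-(1 + 2*(-1))) = (14*(10/3))*(-(1 - 2)) = 140*(-1*(-1))/3 = (140/3)*1 = 140/3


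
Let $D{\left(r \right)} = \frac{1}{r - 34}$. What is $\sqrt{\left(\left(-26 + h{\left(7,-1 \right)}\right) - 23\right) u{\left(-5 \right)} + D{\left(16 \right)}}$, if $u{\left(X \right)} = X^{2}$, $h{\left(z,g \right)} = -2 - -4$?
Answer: $\frac{i \sqrt{42302}}{6} \approx 34.279 i$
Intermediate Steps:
$h{\left(z,g \right)} = 2$ ($h{\left(z,g \right)} = -2 + 4 = 2$)
$D{\left(r \right)} = \frac{1}{-34 + r}$
$\sqrt{\left(\left(-26 + h{\left(7,-1 \right)}\right) - 23\right) u{\left(-5 \right)} + D{\left(16 \right)}} = \sqrt{\left(\left(-26 + 2\right) - 23\right) \left(-5\right)^{2} + \frac{1}{-34 + 16}} = \sqrt{\left(-24 - 23\right) 25 + \frac{1}{-18}} = \sqrt{\left(-47\right) 25 - \frac{1}{18}} = \sqrt{-1175 - \frac{1}{18}} = \sqrt{- \frac{21151}{18}} = \frac{i \sqrt{42302}}{6}$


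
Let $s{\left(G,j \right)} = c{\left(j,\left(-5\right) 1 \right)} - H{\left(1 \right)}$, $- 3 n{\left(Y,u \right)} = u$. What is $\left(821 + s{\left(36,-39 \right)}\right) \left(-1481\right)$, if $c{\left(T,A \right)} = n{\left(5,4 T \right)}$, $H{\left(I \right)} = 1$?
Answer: $-1291432$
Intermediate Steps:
$n{\left(Y,u \right)} = - \frac{u}{3}$
$c{\left(T,A \right)} = - \frac{4 T}{3}$
$s{\left(G,j \right)} = -1 - \frac{4 j}{3}$ ($s{\left(G,j \right)} = - \frac{4 j}{3} - 1 = -1 - \frac{4 j}{3}$)
$\left(821 + s{\left(36,-39 \right)}\right) \left(-1481\right) = \left(821 - -51\right) \left(-1481\right) = \left(821 + \left(-1 + 52\right)\right) \left(-1481\right) = \left(821 + 51\right) \left(-1481\right) = 872 \left(-1481\right) = -1291432$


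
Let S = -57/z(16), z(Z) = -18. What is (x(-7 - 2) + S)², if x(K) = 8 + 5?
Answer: 9409/36 ≈ 261.36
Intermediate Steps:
x(K) = 13
S = 19/6 (S = -57/(-18) = -57*(-1/18) = 19/6 ≈ 3.1667)
(x(-7 - 2) + S)² = (13 + 19/6)² = (97/6)² = 9409/36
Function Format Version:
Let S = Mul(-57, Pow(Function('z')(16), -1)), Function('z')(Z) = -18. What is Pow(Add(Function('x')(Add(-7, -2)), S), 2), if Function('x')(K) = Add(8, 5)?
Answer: Rational(9409, 36) ≈ 261.36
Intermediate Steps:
Function('x')(K) = 13
S = Rational(19, 6) (S = Mul(-57, Pow(-18, -1)) = Mul(-57, Rational(-1, 18)) = Rational(19, 6) ≈ 3.1667)
Pow(Add(Function('x')(Add(-7, -2)), S), 2) = Pow(Add(13, Rational(19, 6)), 2) = Pow(Rational(97, 6), 2) = Rational(9409, 36)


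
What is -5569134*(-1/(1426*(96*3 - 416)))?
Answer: -2784567/91264 ≈ -30.511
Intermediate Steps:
-5569134*(-1/(1426*(96*3 - 416))) = -5569134*(-1/(1426*(288 - 416))) = -5569134/((-128*(-1426))) = -5569134/182528 = -5569134*1/182528 = -2784567/91264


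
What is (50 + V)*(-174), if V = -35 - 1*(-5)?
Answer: -3480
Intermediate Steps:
V = -30 (V = -35 + 5 = -30)
(50 + V)*(-174) = (50 - 30)*(-174) = 20*(-174) = -3480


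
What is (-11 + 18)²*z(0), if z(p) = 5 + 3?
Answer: 392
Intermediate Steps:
z(p) = 8
(-11 + 18)²*z(0) = (-11 + 18)²*8 = 7²*8 = 49*8 = 392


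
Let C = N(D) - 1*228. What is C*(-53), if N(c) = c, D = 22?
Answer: 10918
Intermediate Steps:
C = -206 (C = 22 - 1*228 = 22 - 228 = -206)
C*(-53) = -206*(-53) = 10918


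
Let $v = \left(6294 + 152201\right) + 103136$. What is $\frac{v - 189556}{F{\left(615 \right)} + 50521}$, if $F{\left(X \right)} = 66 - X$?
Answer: $\frac{75}{52} \approx 1.4423$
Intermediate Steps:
$v = 261631$ ($v = 158495 + 103136 = 261631$)
$\frac{v - 189556}{F{\left(615 \right)} + 50521} = \frac{261631 - 189556}{\left(66 - 615\right) + 50521} = \frac{72075}{\left(66 - 615\right) + 50521} = \frac{72075}{-549 + 50521} = \frac{72075}{49972} = 72075 \cdot \frac{1}{49972} = \frac{75}{52}$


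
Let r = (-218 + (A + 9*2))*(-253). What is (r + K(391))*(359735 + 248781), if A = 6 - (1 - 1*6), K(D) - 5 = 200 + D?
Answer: 29460085108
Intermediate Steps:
K(D) = 205 + D (K(D) = 5 + (200 + D) = 205 + D)
A = 11 (A = 6 - (1 - 6) = 6 - 1*(-5) = 6 + 5 = 11)
r = 47817 (r = (-218 + (11 + 9*2))*(-253) = (-218 + (11 + 18))*(-253) = (-218 + 29)*(-253) = -189*(-253) = 47817)
(r + K(391))*(359735 + 248781) = (47817 + (205 + 391))*(359735 + 248781) = (47817 + 596)*608516 = 48413*608516 = 29460085108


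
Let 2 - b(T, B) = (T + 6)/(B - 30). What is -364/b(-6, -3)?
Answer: -182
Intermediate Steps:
b(T, B) = 2 - (6 + T)/(-30 + B) (b(T, B) = 2 - (T + 6)/(B - 30) = 2 - (6 + T)/(-30 + B))
-364/b(-6, -3) = -364*(-30 - 3)/(-66 - 1*(-6) + 2*(-3)) = -364*(-33/(-66 + 6 - 6)) = -364/((-1/33*(-66))) = -364/2 = -364*1/2 = -182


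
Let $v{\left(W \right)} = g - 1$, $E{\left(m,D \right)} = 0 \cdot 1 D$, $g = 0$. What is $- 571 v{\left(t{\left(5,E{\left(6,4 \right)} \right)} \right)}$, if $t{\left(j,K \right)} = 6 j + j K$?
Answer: $571$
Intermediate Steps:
$E{\left(m,D \right)} = 0$ ($E{\left(m,D \right)} = 0 D = 0$)
$t{\left(j,K \right)} = 6 j + K j$
$v{\left(W \right)} = -1$ ($v{\left(W \right)} = 0 - 1 = -1$)
$- 571 v{\left(t{\left(5,E{\left(6,4 \right)} \right)} \right)} = \left(-571\right) \left(-1\right) = 571$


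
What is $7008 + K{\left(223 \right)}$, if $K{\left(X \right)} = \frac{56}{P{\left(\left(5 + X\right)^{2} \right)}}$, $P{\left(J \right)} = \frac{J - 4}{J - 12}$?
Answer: $\frac{91796568}{12995} \approx 7064.0$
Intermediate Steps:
$P{\left(J \right)} = \frac{-4 + J}{-12 + J}$
$K{\left(X \right)} = \frac{56 \left(-12 + \left(5 + X\right)^{2}\right)}{-4 + \left(5 + X\right)^{2}}$ ($K{\left(X \right)} = \frac{56}{\frac{1}{-12 + \left(5 + X\right)^{2}} \left(-4 + \left(5 + X\right)^{2}\right)} = 56 \frac{-12 + \left(5 + X\right)^{2}}{-4 + \left(5 + X\right)^{2}} = \frac{56 \left(-12 + \left(5 + X\right)^{2}\right)}{-4 + \left(5 + X\right)^{2}}$)
$7008 + K{\left(223 \right)} = 7008 + \frac{56 \left(-12 + \left(5 + 223\right)^{2}\right)}{-4 + \left(5 + 223\right)^{2}} = 7008 + \frac{56 \left(-12 + 228^{2}\right)}{-4 + 228^{2}} = 7008 + \frac{56 \left(-12 + 51984\right)}{-4 + 51984} = 7008 + 56 \cdot \frac{1}{51980} \cdot 51972 = 7008 + \frac{727608}{12995} = \frac{91796568}{12995}$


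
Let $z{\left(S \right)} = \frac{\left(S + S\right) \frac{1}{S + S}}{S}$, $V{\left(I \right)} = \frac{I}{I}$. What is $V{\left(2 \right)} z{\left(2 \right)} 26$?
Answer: $13$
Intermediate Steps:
$V{\left(I \right)} = 1$
$z{\left(S \right)} = \frac{1}{S}$ ($z{\left(S \right)} = \frac{2 S \frac{1}{2 S}}{S} = 1 \frac{1}{S} = \frac{1}{S}$)
$V{\left(2 \right)} z{\left(2 \right)} 26 = 1 \cdot \frac{1}{2} \cdot 26 = \frac{1}{2} \cdot 26 = 13$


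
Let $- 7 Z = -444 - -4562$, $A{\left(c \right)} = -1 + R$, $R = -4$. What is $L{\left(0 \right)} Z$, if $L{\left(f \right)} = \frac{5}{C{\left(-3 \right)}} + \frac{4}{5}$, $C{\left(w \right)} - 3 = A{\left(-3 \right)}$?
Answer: $\frac{35003}{35} \approx 1000.1$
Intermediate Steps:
$A{\left(c \right)} = -5$ ($A{\left(c \right)} = -1 - 4 = -5$)
$C{\left(w \right)} = -2$ ($C{\left(w \right)} = 3 - 5 = -2$)
$L{\left(f \right)} = - \frac{17}{10}$ ($L{\left(f \right)} = \frac{5}{-2} + \frac{4}{5} = 5 \left(- \frac{1}{2}\right) + 4 \cdot \frac{1}{5} = - \frac{5}{2} + \frac{4}{5} = - \frac{17}{10}$)
$Z = - \frac{4118}{7}$ ($Z = - \frac{-444 - -4562}{7} = - \frac{-444 + 4562}{7} = \left(- \frac{1}{7}\right) 4118 = - \frac{4118}{7} \approx -588.29$)
$L{\left(0 \right)} Z = \left(- \frac{17}{10}\right) \left(- \frac{4118}{7}\right) = \frac{35003}{35}$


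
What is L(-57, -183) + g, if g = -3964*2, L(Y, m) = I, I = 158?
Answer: -7770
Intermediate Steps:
L(Y, m) = 158
g = -7928
L(-57, -183) + g = 158 - 7928 = -7770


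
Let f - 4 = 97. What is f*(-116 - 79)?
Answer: -19695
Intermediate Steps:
f = 101 (f = 4 + 97 = 101)
f*(-116 - 79) = 101*(-116 - 79) = 101*(-195) = -19695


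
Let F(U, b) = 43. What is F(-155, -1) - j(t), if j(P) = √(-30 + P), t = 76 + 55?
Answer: 43 - √101 ≈ 32.950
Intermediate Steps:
t = 131
F(-155, -1) - j(t) = 43 - √(-30 + 131) = 43 - √101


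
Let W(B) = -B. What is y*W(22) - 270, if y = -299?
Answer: 6308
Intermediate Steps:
y*W(22) - 270 = -(-299)*22 - 270 = -299*(-22) - 270 = 6578 - 270 = 6308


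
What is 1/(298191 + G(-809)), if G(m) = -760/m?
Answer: 809/241237279 ≈ 3.3535e-6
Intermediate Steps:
1/(298191 + G(-809)) = 1/(298191 - 760/(-809)) = 1/(298191 - 760*(-1/809)) = 1/(298191 + 760/809) = 1/(241237279/809) = 809/241237279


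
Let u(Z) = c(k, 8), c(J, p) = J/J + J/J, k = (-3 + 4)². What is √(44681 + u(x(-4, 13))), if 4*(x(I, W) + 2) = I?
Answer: √44683 ≈ 211.38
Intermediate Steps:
k = 1 (k = 1² = 1)
x(I, W) = -2 + I/4
c(J, p) = 2 (c(J, p) = 1 + 1 = 2)
u(Z) = 2
√(44681 + u(x(-4, 13))) = √(44681 + 2) = √44683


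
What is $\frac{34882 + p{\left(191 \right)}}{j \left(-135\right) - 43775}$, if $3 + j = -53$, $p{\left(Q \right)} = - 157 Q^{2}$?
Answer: $\frac{1138527}{7243} \approx 157.19$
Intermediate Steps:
$j = -56$ ($j = -3 - 53 = -56$)
$\frac{34882 + p{\left(191 \right)}}{j \left(-135\right) - 43775} = \frac{34882 - 157 \cdot 191^{2}}{\left(-56\right) \left(-135\right) - 43775} = \frac{34882 - 5727517}{7560 - 43775} = \frac{34882 - 5727517}{-36215} = \left(-5692635\right) \left(- \frac{1}{36215}\right) = \frac{1138527}{7243}$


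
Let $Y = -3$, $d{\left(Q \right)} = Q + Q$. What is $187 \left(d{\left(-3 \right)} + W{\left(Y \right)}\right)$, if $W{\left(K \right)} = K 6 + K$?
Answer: $-5049$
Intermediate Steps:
$d{\left(Q \right)} = 2 Q$
$W{\left(K \right)} = 7 K$ ($W{\left(K \right)} = 6 K + K = 7 K$)
$187 \left(d{\left(-3 \right)} + W{\left(Y \right)}\right) = 187 \left(2 \left(-3\right) + 7 \left(-3\right)\right) = 187 \left(-6 - 21\right) = 187 \left(-27\right) = -5049$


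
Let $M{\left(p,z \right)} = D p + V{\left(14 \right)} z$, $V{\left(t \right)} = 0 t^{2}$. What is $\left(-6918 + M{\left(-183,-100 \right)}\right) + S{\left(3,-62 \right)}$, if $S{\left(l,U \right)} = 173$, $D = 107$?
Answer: $-26326$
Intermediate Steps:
$V{\left(t \right)} = 0$
$M{\left(p,z \right)} = 107 p$ ($M{\left(p,z \right)} = 107 p + 0 z = 107 p + 0 = 107 p$)
$\left(-6918 + M{\left(-183,-100 \right)}\right) + S{\left(3,-62 \right)} = \left(-6918 + 107 \left(-183\right)\right) + 173 = \left(-6918 - 19581\right) + 173 = -26499 + 173 = -26326$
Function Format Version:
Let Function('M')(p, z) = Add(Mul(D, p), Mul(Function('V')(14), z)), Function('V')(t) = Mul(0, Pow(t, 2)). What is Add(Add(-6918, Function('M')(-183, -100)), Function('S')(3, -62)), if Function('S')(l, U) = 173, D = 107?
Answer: -26326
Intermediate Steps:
Function('V')(t) = 0
Function('M')(p, z) = Mul(107, p) (Function('M')(p, z) = Add(Mul(107, p), Mul(0, z)) = Add(Mul(107, p), 0) = Mul(107, p))
Add(Add(-6918, Function('M')(-183, -100)), Function('S')(3, -62)) = Add(Add(-6918, Mul(107, -183)), 173) = Add(Add(-6918, -19581), 173) = Add(-26499, 173) = -26326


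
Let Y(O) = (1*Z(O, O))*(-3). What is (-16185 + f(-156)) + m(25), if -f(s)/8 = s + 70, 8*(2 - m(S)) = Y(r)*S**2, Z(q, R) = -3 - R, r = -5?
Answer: -60105/4 ≈ -15026.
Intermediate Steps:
Y(O) = 9 + 3*O (Y(O) = (1*(-3 - O))*(-3) = (-3 - O)*(-3) = 9 + 3*O)
m(S) = 2 + 3*S**2/4 (m(S) = 2 - (9 + 3*(-5))*S**2/8 = 2 - (9 - 15)*S**2/8 = 2 - (-3)*S**2/4 = 2 + 3*S**2/4)
f(s) = -560 - 8*s (f(s) = -8*(s + 70) = -8*(70 + s) = -560 - 8*s)
(-16185 + f(-156)) + m(25) = (-16185 + (-560 - 8*(-156))) + (2 + (3/4)*25**2) = (-16185 + (-560 + 1248)) + (2 + (3/4)*625) = (-16185 + 688) + (2 + 1875/4) = -15497 + 1883/4 = -60105/4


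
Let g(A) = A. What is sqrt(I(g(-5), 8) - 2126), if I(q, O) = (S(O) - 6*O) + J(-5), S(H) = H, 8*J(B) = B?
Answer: I*sqrt(34666)/4 ≈ 46.547*I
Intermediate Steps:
J(B) = B/8
I(q, O) = -5/8 - 5*O (I(q, O) = (O - 6*O) + (1/8)*(-5) = -5*O - 5/8 = -5/8 - 5*O)
sqrt(I(g(-5), 8) - 2126) = sqrt((-5/8 - 5*8) - 2126) = sqrt((-5/8 - 40) - 2126) = sqrt(-325/8 - 2126) = sqrt(-17333/8) = I*sqrt(34666)/4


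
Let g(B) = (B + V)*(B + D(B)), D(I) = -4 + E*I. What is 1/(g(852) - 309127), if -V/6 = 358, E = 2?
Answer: -1/3616519 ≈ -2.7651e-7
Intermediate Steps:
D(I) = -4 + 2*I
V = -2148 (V = -6*358 = -2148)
g(B) = (-2148 + B)*(-4 + 3*B) (g(B) = (B - 2148)*(B + (-4 + 2*B)) = (-2148 + B)*(-4 + 3*B))
1/(g(852) - 309127) = 1/((8592 - 6448*852 + 3*852²) - 309127) = 1/((8592 - 5493696 + 3*725904) - 309127) = 1/((8592 - 5493696 + 2177712) - 309127) = 1/(-3307392 - 309127) = 1/(-3616519) = -1/3616519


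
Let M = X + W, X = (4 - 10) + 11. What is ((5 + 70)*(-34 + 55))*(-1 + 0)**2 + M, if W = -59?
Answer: 1521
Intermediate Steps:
X = 5 (X = -6 + 11 = 5)
M = -54 (M = 5 - 59 = -54)
((5 + 70)*(-34 + 55))*(-1 + 0)**2 + M = ((5 + 70)*(-34 + 55))*(-1 + 0)**2 - 54 = (75*21)*(-1)**2 - 54 = 1575*1 - 54 = 1575 - 54 = 1521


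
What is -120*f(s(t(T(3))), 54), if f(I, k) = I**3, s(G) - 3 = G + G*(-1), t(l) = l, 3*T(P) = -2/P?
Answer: -3240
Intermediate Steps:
T(P) = -2/(3*P) (T(P) = (-2/P)/3 = -2/(3*P))
s(G) = 3 (s(G) = 3 + (G + G*(-1)) = 3 + (G - G) = 3 + 0 = 3)
-120*f(s(t(T(3))), 54) = -120*3**3 = -120*27 = -3240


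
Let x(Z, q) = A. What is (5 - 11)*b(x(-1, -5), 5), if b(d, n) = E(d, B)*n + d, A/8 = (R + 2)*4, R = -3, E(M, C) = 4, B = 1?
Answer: 72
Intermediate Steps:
A = -32 (A = 8*((-3 + 2)*4) = 8*(-1*4) = 8*(-4) = -32)
x(Z, q) = -32
b(d, n) = d + 4*n (b(d, n) = 4*n + d = d + 4*n)
(5 - 11)*b(x(-1, -5), 5) = (5 - 11)*(-32 + 4*5) = -6*(-32 + 20) = -6*(-12) = 72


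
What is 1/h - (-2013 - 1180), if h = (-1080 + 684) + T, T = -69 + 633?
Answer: 536425/168 ≈ 3193.0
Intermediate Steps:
T = 564
h = 168 (h = (-1080 + 684) + 564 = -396 + 564 = 168)
1/h - (-2013 - 1180) = 1/168 - (-2013 - 1180) = 1/168 - 1*(-3193) = 1/168 + 3193 = 536425/168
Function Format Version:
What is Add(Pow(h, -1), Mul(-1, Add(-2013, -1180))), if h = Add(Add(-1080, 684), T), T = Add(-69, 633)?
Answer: Rational(536425, 168) ≈ 3193.0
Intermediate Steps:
T = 564
h = 168 (h = Add(Add(-1080, 684), 564) = Add(-396, 564) = 168)
Add(Pow(h, -1), Mul(-1, Add(-2013, -1180))) = Add(Pow(168, -1), Mul(-1, Add(-2013, -1180))) = Add(Rational(1, 168), Mul(-1, -3193)) = Add(Rational(1, 168), 3193) = Rational(536425, 168)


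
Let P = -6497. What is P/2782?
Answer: -6497/2782 ≈ -2.3354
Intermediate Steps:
P/2782 = -6497/2782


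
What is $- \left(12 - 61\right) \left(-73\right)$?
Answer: $-3577$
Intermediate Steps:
$- \left(12 - 61\right) \left(-73\right) = - \left(-49\right) \left(-73\right) = \left(-1\right) 3577 = -3577$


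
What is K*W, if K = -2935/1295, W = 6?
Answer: -3522/259 ≈ -13.598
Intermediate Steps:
K = -587/259 (K = -2935*1/1295 = -587/259 ≈ -2.2664)
K*W = -587/259*6 = -3522/259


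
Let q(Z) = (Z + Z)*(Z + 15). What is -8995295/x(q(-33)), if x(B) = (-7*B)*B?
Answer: 8995295/9879408 ≈ 0.91051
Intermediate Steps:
q(Z) = 2*Z*(15 + Z) (q(Z) = (2*Z)*(15 + Z) = 2*Z*(15 + Z))
x(B) = -7*B**2
-8995295/x(q(-33)) = -8995295*(-1/(30492*(15 - 33)**2)) = -8995295/((-7*(2*(-33)*(-18))**2)) = -8995295/((-7*1188**2)) = -8995295/((-7*1411344)) = -8995295/(-9879408) = -8995295*(-1/9879408) = 8995295/9879408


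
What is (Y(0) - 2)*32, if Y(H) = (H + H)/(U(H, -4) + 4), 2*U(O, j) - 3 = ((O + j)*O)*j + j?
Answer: -64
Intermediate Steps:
U(O, j) = 3/2 + j/2 + O*j*(O + j)/2 (U(O, j) = 3/2 + (((O + j)*O)*j + j)/2 = 3/2 + ((O*(O + j))*j + j)/2 = 3/2 + (O*j*(O + j) + j)/2 = 3/2 + (j + O*j*(O + j))/2 = 3/2 + (j/2 + O*j*(O + j)/2) = 3/2 + j/2 + O*j*(O + j)/2)
Y(H) = 2*H/(7/2 - 2*H**2 + 8*H) (Y(H) = (H + H)/((3/2 + (1/2)*(-4) + (1/2)*H*(-4)**2 + (1/2)*(-4)*H**2) + 4) = (2*H)/((3/2 - 2 + (1/2)*H*16 - 2*H**2) + 4) = (2*H)/((3/2 - 2 + 8*H - 2*H**2) + 4) = (2*H)/((-1/2 - 2*H**2 + 8*H) + 4) = (2*H)/(7/2 - 2*H**2 + 8*H) = 2*H/(7/2 - 2*H**2 + 8*H))
(Y(0) - 2)*32 = (4*0/(7 - 4*0**2 + 16*0) - 2)*32 = (4*0/(7 - 4*0 + 0) - 2)*32 = (4*0/(7 + 0 + 0) - 2)*32 = (4*0/7 - 2)*32 = (4*0*(1/7) - 2)*32 = (0 - 2)*32 = -2*32 = -64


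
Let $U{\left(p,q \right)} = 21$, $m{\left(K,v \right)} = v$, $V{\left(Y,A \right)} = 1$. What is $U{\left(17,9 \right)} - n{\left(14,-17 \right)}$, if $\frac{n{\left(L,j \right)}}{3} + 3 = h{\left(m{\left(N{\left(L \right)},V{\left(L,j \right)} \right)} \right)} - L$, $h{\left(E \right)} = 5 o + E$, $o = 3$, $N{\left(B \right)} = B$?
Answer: $24$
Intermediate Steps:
$h{\left(E \right)} = 15 + E$ ($h{\left(E \right)} = 5 \cdot 3 + E = 15 + E$)
$n{\left(L,j \right)} = 39 - 3 L$ ($n{\left(L,j \right)} = -9 + 3 \left(\left(15 + 1\right) - L\right) = -9 + 3 \left(16 - L\right) = -9 - \left(-48 + 3 L\right) = 39 - 3 L$)
$U{\left(17,9 \right)} - n{\left(14,-17 \right)} = 21 - \left(39 - 42\right) = 21 - -3 = 21 + 3 = 24$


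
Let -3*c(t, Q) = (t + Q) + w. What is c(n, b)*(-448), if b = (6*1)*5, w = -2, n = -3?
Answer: 11200/3 ≈ 3733.3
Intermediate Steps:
b = 30 (b = 6*5 = 30)
c(t, Q) = ⅔ - Q/3 - t/3 (c(t, Q) = -((t + Q) - 2)/3 = -((Q + t) - 2)/3 = -(-2 + Q + t)/3 = ⅔ - Q/3 - t/3)
c(n, b)*(-448) = (⅔ - ⅓*30 - ⅓*(-3))*(-448) = (⅔ - 10 + 1)*(-448) = -25/3*(-448) = 11200/3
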